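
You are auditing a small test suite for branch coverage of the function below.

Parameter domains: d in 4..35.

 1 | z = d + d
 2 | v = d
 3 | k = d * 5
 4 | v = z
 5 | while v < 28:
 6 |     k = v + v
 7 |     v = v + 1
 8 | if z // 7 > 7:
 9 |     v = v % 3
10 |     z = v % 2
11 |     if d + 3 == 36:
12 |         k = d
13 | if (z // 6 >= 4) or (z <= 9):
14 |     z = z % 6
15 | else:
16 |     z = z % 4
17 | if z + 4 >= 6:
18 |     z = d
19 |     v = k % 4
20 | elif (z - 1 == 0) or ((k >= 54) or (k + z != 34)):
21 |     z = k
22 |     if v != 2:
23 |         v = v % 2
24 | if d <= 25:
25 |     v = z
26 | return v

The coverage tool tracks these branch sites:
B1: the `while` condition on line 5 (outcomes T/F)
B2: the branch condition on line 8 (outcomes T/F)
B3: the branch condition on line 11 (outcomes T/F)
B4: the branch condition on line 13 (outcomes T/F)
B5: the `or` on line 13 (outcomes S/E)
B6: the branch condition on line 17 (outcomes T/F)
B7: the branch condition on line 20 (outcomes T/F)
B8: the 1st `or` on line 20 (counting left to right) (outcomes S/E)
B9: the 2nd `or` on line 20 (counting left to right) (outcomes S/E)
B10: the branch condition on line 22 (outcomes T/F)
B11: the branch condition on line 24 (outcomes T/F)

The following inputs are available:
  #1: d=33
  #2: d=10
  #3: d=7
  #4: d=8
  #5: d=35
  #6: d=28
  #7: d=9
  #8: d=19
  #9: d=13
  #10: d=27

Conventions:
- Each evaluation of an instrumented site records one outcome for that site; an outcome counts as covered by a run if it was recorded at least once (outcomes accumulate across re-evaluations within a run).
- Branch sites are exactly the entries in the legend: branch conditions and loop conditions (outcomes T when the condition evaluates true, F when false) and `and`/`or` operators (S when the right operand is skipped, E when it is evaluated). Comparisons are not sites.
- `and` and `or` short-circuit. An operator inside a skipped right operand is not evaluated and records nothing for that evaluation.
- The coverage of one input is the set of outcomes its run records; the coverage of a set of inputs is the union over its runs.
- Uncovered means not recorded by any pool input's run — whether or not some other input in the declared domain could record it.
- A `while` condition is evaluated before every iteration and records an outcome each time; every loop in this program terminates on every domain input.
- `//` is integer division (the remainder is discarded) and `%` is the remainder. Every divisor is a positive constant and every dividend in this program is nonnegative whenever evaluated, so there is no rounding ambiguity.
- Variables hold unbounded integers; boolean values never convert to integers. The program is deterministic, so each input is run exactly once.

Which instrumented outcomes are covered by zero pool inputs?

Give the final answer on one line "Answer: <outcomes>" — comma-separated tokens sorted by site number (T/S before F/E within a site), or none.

run #1 (d=33) runs B1->F, B2->T, B3->T, B5->E, B4->T, B6->F, B8->E, B9->E, B7->T, B10->T, B11->F; records B1=F, B2=T, B3=T, B4=T, B5=E, B6=F, B7=T, B8=E, B9=E, B10=T, B11=F
run #2 (d=10) runs B1->T, B1->T, B1->T, B1->T, B1->T, B1->T, B1->T, B1->T, B1->F, B2->F, B5->E, B4->F, B6->F, B8->E, ...; records B1=T, B1=F, B2=F, B4=F, B5=E, B6=F, B7=T, B8=E, B9=S, B10=T, B11=T
run #3 (d=7) runs B1->T, B1->T, B1->T, B1->T, B1->T, B1->T, B1->T, B1->T, B1->T, B1->T, B1->T, B1->T, B1->T, B1->T, ...; records B1=T, B1=F, B2=F, B4=F, B5=E, B6=T, B11=T
run #4 (d=8) runs B1->T, B1->T, B1->T, B1->T, B1->T, B1->T, B1->T, B1->T, B1->T, B1->T, B1->T, B1->T, B1->F, B2->F, ...; records B1=T, B1=F, B2=F, B4=F, B5=E, B6=F, B7=T, B8=E, B9=S, B10=T, B11=T
run #5 (d=35) runs B1->F, B2->T, B3->F, B5->E, B4->T, B6->F, B8->S, B7->T, B10->T, B11->F; records B1=F, B2=T, B3=F, B4=T, B5=E, B6=F, B7=T, B8=S, B10=T, B11=F
run #6 (d=28) runs B1->F, B2->T, B3->F, B5->E, B4->T, B6->F, B8->E, B9->S, B7->T, B10->F, B11->F; records B1=F, B2=T, B3=F, B4=T, B5=E, B6=F, B7=T, B8=E, B9=S, B10=F, B11=F
run #7 (d=9) runs B1->T, B1->T, B1->T, B1->T, B1->T, B1->T, B1->T, B1->T, B1->T, B1->T, B1->F, B2->F, B5->E, B4->F, ...; records B1=T, B1=F, B2=F, B4=F, B5=E, B6=T, B11=T
run #8 (d=19) runs B1->F, B2->F, B5->S, B4->T, B6->T, B11->T; records B1=F, B2=F, B4=T, B5=S, B6=T, B11=T
run #9 (d=13) runs B1->T, B1->T, B1->F, B2->F, B5->S, B4->T, B6->T, B11->T; records B1=T, B1=F, B2=F, B4=T, B5=S, B6=T, B11=T
run #10 (d=27) runs B1->F, B2->F, B5->S, B4->T, B6->F, B8->E, B9->S, B7->T, B10->T, B11->F; records B1=F, B2=F, B4=T, B5=S, B6=F, B7=T, B8=E, B9=S, B10=T, B11=F
union over the pool: B1=T, B1=F, B2=T, B2=F, B3=T, B3=F, B4=T, B4=F, B5=S, B5=E, B6=T, B6=F, B7=T, B8=S, B8=E, B9=S, B9=E, B10=T, B10=F, B11=T, B11=F
uncovered (1 of 22): B7=F

Answer: B7=F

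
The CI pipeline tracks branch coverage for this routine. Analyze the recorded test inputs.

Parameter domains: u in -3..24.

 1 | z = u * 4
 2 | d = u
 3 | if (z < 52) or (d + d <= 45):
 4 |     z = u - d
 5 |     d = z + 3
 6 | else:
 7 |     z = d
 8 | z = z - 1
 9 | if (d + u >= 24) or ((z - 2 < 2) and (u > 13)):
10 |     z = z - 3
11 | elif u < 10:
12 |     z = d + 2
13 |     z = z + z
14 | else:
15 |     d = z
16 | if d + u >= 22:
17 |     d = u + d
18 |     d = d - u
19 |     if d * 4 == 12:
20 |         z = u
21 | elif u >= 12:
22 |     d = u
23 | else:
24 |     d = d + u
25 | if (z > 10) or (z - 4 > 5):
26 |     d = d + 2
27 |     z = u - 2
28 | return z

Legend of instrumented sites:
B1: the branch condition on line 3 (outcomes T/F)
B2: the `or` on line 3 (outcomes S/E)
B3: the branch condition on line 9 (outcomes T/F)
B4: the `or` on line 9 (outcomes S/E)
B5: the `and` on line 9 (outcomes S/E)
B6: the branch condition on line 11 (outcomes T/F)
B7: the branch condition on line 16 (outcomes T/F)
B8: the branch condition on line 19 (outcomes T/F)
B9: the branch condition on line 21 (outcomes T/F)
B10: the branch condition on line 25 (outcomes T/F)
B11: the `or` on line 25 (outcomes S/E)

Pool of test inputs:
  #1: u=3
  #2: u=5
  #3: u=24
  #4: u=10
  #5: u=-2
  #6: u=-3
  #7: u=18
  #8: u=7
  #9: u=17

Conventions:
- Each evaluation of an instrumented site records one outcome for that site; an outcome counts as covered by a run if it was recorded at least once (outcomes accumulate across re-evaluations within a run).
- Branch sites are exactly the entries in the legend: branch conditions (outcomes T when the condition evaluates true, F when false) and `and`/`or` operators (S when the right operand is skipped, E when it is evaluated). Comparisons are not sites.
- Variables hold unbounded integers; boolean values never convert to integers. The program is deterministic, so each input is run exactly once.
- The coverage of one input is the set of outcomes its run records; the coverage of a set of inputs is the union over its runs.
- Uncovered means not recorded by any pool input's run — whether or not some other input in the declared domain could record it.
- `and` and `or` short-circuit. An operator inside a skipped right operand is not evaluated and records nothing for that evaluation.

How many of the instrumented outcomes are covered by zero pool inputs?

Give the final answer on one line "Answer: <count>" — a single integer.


test 1 (u=3) hits B1=T, B2=S, B3=F, B4=E, B5=E, B6=T, B7=F, B9=F, B10=T, B11=E
test 2 (u=5) hits B1=T, B2=S, B3=F, B4=E, B5=E, B6=T, B7=F, B9=F, B10=T, B11=E
test 3 (u=24) hits B1=F, B2=E, B3=T, B4=S, B7=T, B8=F, B10=T, B11=S
test 4 (u=10) hits B1=T, B2=S, B3=F, B4=E, B5=E, B6=F, B7=F, B9=F, B10=F, B11=E
test 5 (u=-2) hits B1=T, B2=S, B3=F, B4=E, B5=E, B6=T, B7=F, B9=F, B10=T, B11=E
test 6 (u=-3) hits B1=T, B2=S, B3=F, B4=E, B5=E, B6=T, B7=F, B9=F, B10=T, B11=E
test 7 (u=18) hits B1=T, B2=E, B3=T, B4=E, B5=E, B7=F, B9=T, B10=F, B11=E
test 8 (u=7) hits B1=T, B2=S, B3=F, B4=E, B5=E, B6=T, B7=F, B9=F, B10=T, B11=E
test 9 (u=17) hits B1=T, B2=E, B3=T, B4=E, B5=E, B7=F, B9=T, B10=F, B11=E
union over the pool: B1=T, B1=F, B2=S, B2=E, B3=T, B3=F, B4=S, B4=E, B5=E, B6=T, B6=F, B7=T, B7=F, B8=F, B9=T, B9=F, B10=T, B10=F, B11=S, B11=E
uncovered (2 of 22): B5=S, B8=T
Answer: 2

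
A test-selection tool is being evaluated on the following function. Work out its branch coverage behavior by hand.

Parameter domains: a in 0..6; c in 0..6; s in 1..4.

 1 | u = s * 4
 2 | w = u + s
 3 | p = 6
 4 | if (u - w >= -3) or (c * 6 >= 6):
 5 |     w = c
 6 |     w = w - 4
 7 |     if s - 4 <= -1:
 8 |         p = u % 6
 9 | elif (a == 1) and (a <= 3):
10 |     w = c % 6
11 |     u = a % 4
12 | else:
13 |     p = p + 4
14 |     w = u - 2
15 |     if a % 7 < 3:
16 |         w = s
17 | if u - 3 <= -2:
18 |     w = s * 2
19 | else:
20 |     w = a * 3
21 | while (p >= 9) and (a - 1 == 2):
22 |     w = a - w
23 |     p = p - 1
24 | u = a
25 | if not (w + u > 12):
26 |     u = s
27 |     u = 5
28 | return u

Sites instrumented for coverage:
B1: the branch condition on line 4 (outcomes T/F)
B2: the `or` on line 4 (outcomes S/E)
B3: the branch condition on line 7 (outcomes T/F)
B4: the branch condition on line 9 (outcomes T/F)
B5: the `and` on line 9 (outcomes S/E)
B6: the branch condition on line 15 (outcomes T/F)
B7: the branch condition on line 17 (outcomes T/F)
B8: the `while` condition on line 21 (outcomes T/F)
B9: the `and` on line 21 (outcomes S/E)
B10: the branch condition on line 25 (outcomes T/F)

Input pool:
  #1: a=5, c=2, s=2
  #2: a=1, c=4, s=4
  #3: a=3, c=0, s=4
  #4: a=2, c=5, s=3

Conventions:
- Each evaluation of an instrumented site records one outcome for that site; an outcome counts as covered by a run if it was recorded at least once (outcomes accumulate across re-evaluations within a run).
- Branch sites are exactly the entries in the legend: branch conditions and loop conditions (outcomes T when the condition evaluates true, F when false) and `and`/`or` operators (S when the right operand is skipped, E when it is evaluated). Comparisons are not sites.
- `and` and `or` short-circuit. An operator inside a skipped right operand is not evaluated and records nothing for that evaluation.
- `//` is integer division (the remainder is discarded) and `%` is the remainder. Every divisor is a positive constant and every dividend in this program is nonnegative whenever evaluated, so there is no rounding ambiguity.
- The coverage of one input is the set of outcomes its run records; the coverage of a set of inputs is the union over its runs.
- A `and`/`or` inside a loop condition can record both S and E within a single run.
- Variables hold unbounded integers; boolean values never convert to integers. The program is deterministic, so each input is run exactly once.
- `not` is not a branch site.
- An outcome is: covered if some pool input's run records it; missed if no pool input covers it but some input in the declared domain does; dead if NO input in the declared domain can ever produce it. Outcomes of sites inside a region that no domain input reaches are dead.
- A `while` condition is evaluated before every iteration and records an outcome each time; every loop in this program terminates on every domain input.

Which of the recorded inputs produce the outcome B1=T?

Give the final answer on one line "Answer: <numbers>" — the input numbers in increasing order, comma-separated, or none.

input #1 (a=5, c=2, s=2): records B1=T
input #2 (a=1, c=4, s=4): records B1=T
input #3 (a=3, c=0, s=4): does not record B1=T
input #4 (a=2, c=5, s=3): records B1=T

Answer: 1, 2, 4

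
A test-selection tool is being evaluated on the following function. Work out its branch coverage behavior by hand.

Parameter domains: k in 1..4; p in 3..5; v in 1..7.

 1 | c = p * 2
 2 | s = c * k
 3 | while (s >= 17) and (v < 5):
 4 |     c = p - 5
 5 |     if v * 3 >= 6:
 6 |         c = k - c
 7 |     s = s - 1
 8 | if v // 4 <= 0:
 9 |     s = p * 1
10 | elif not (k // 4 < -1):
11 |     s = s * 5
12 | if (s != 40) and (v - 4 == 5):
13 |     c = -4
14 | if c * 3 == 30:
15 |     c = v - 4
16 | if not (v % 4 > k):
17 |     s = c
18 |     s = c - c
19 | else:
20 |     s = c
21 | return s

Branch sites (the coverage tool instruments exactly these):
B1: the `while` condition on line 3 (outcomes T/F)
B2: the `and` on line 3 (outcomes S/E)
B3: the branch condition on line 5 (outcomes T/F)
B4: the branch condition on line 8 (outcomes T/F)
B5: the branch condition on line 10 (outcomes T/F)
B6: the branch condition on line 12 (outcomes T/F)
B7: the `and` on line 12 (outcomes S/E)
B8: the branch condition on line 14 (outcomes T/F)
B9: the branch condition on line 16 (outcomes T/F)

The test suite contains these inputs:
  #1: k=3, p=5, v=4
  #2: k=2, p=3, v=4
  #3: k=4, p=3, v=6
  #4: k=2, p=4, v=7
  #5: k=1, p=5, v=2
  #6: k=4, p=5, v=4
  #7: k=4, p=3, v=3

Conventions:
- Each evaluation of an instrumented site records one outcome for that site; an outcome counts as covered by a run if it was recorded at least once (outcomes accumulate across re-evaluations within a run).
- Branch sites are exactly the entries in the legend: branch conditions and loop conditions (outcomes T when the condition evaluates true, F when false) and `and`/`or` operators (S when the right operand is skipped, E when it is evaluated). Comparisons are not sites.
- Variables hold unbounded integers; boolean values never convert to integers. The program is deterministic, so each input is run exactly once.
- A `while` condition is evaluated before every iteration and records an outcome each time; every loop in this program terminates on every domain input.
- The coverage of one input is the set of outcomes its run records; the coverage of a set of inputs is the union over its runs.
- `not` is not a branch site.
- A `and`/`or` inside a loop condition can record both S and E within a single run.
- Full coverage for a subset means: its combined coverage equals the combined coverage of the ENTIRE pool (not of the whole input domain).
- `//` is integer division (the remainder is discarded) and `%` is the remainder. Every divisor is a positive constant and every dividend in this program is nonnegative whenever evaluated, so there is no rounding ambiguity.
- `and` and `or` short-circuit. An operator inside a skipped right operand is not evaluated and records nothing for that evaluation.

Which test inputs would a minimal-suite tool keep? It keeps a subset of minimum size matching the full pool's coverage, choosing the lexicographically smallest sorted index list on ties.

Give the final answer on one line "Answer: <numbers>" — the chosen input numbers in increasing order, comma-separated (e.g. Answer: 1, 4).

test 1 (k=3, p=5, v=4) fires B2->E, B1->T, B3->T, B2->E, B1->T, B3->T, B2->E, B1->T, B3->T, B2->E, B1->T, B3->T, B2->E, B1->T, ...; hits B1=T, B1=F, B2=S, B2=E, B3=T, B4=F, B5=T, B6=F, B7=E, B8=F, B9=T
test 2 (k=2, p=3, v=4) fires B2->S, B1->F, B4->F, B5->T, B7->E, B6->F, B8->F, B9->T; hits B1=F, B2=S, B4=F, B5=T, B6=F, B7=E, B8=F, B9=T
test 3 (k=4, p=3, v=6) fires B2->E, B1->F, B4->F, B5->T, B7->E, B6->F, B8->F, B9->T; hits B1=F, B2=E, B4=F, B5=T, B6=F, B7=E, B8=F, B9=T
test 4 (k=2, p=4, v=7) fires B2->S, B1->F, B4->F, B5->T, B7->E, B6->F, B8->F, B9->F; hits B1=F, B2=S, B4=F, B5=T, B6=F, B7=E, B8=F, B9=F
test 5 (k=1, p=5, v=2) fires B2->S, B1->F, B4->T, B7->E, B6->F, B8->T, B9->F; hits B1=F, B2=S, B4=T, B6=F, B7=E, B8=T, B9=F
test 6 (k=4, p=5, v=4) fires B2->E, B1->T, B3->T, B2->E, B1->T, B3->T, B2->E, B1->T, B3->T, B2->E, B1->T, B3->T, B2->E, B1->T, ...; hits B1=T, B1=F, B2=S, B2=E, B3=T, B4=F, B5=T, B6=F, B7=E, B8=F, B9=T
test 7 (k=4, p=3, v=3) fires B2->E, B1->T, B3->T, B2->E, B1->T, B3->T, B2->E, B1->T, B3->T, B2->E, B1->T, B3->T, B2->E, B1->T, ...; hits B1=T, B1=F, B2=S, B2=E, B3=T, B4=T, B6=F, B7=E, B8=F, B9=T
together the pool reaches 14 outcomes: B1=T, B1=F, B2=S, B2=E, B3=T, B4=T, B4=F, B5=T, B6=F, B7=E, B8=T, B8=F, B9=T, B9=F
every size-1 subset falls short of the 14 outcomes (best: 11/14)
inputs {1, 5} (size 2) cover everything; no size-2 subset with a lexicographically smaller index list covers all 14

Answer: 1, 5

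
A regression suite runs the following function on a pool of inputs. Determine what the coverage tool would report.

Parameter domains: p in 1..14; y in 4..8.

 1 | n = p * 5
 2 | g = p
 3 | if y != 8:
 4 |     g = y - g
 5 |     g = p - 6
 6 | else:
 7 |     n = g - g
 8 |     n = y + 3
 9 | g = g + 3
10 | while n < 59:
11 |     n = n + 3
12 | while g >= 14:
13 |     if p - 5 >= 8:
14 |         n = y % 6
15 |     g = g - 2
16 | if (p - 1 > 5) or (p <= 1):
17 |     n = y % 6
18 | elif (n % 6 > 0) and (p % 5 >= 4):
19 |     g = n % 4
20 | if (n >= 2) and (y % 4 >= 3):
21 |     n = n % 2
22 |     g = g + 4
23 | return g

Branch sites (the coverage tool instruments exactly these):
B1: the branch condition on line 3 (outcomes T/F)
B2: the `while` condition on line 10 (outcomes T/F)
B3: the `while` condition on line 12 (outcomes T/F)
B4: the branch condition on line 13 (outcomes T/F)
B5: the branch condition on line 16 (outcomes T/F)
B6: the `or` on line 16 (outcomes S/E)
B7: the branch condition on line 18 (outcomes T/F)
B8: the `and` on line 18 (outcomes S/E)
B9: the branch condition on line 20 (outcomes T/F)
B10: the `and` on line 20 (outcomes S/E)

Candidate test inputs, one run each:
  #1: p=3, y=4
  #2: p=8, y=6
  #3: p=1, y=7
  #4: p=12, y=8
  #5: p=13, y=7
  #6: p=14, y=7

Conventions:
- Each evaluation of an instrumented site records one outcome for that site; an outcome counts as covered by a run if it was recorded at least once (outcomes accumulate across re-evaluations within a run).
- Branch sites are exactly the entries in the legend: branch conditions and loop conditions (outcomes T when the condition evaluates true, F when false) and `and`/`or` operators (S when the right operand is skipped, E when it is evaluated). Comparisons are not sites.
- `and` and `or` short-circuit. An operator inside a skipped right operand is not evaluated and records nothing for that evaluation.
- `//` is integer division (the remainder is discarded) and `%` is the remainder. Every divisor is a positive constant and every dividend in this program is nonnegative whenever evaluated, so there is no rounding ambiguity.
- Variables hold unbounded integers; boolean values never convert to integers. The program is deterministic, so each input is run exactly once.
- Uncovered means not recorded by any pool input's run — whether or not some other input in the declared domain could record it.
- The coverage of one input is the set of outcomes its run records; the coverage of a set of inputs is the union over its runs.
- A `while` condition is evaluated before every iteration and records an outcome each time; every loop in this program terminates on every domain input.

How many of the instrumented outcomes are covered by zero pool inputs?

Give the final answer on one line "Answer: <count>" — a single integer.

#1 (p=3, y=4) -> covered: B1=T, B2=T, B2=F, B3=F, B5=F, B6=E, B7=F, B8=S, B9=F, B10=E
#2 (p=8, y=6) -> covered: B1=T, B2=T, B2=F, B3=F, B5=T, B6=S, B9=F, B10=S
#3 (p=1, y=7) -> covered: B1=T, B2=T, B2=F, B3=F, B5=T, B6=E, B9=F, B10=S
#4 (p=12, y=8) -> covered: B1=F, B2=T, B2=F, B3=T, B3=F, B4=F, B5=T, B6=S, B9=F, B10=E
#5 (p=13, y=7) -> covered: B1=T, B2=F, B3=F, B5=T, B6=S, B9=F, B10=S
#6 (p=14, y=7) -> covered: B1=T, B2=F, B3=F, B5=T, B6=S, B9=F, B10=S
union over the pool: B1=T, B1=F, B2=T, B2=F, B3=T, B3=F, B4=F, B5=T, B5=F, B6=S, B6=E, B7=F, B8=S, B9=F, B10=S, B10=E
uncovered (4 of 20): B4=T, B7=T, B8=E, B9=T

Answer: 4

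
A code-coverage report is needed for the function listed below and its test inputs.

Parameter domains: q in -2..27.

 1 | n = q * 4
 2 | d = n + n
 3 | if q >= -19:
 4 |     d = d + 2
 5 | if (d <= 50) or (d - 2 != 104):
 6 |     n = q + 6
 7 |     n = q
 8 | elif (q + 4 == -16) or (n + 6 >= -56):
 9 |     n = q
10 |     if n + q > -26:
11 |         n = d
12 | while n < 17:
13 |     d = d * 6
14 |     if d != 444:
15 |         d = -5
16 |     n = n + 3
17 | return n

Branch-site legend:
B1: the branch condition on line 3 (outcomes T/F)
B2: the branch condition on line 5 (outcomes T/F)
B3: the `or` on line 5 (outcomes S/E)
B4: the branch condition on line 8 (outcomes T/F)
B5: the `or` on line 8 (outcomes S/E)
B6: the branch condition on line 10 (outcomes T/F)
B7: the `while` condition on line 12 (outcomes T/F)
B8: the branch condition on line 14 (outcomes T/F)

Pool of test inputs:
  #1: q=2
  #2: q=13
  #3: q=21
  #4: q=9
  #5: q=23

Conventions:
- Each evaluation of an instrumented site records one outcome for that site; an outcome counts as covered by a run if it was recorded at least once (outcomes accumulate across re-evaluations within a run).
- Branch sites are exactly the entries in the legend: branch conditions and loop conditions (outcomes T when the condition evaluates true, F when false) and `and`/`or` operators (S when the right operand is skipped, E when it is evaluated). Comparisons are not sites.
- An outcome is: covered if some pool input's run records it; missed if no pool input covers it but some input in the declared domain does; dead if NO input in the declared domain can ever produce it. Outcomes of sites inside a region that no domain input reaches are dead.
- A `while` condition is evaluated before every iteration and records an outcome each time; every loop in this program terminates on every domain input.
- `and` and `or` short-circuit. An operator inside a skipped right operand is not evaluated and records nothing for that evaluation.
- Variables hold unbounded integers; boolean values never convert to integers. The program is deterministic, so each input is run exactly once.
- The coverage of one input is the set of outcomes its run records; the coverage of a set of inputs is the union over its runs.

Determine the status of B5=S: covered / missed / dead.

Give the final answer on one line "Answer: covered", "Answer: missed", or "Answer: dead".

no pool input records B5=S
checking all 30 inputs in the declared domain: B5=S is never recorded -> dead

Answer: dead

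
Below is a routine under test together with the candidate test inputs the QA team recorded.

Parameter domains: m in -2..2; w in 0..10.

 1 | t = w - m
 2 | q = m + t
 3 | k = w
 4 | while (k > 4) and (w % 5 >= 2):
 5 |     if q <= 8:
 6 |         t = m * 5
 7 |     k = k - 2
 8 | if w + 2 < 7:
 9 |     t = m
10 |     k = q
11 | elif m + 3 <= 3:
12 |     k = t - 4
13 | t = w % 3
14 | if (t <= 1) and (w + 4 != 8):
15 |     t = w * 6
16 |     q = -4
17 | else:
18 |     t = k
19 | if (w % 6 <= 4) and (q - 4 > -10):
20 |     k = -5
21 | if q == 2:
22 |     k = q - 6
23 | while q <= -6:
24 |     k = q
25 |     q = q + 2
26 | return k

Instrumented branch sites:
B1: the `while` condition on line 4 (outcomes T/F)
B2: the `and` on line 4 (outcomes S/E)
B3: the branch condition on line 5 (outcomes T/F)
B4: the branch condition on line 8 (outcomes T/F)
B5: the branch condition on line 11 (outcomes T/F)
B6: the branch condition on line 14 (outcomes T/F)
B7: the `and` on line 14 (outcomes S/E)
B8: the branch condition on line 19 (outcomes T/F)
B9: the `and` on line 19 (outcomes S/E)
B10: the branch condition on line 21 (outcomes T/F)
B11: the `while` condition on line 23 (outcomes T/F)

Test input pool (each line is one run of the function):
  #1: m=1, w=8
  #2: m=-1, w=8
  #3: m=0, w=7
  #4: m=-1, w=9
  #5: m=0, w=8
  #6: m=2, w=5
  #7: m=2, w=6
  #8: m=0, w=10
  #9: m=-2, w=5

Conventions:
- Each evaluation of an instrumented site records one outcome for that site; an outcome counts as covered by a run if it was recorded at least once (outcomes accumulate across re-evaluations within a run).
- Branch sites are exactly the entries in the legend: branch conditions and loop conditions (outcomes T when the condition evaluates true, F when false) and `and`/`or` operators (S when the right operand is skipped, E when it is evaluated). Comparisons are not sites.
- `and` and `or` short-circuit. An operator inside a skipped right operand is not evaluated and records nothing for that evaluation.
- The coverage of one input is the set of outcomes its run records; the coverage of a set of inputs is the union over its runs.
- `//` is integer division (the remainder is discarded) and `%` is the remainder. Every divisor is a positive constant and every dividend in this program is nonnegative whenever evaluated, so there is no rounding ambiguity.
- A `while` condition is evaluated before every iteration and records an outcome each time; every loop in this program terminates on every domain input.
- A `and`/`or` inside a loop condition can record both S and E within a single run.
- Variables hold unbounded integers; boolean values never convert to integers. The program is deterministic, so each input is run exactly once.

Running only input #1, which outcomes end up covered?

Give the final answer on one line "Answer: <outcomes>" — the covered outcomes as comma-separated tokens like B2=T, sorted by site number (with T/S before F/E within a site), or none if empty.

Event log for input #1 (m=1, w=8):
  B2->E, B1->T, B3->T, B2->E, B1->T, B3->T, B2->S, B1->F, B4->F, B5->F
  B7->S, B6->F, B9->E, B8->T, B10->F, B11->F
collecting distinct outcomes: B1=T, B1=F, B2=S, B2=E, B3=T, B4=F, B5=F, B6=F, B7=S, B8=T, B9=E, B10=F, B11=F

Answer: B1=T, B1=F, B2=S, B2=E, B3=T, B4=F, B5=F, B6=F, B7=S, B8=T, B9=E, B10=F, B11=F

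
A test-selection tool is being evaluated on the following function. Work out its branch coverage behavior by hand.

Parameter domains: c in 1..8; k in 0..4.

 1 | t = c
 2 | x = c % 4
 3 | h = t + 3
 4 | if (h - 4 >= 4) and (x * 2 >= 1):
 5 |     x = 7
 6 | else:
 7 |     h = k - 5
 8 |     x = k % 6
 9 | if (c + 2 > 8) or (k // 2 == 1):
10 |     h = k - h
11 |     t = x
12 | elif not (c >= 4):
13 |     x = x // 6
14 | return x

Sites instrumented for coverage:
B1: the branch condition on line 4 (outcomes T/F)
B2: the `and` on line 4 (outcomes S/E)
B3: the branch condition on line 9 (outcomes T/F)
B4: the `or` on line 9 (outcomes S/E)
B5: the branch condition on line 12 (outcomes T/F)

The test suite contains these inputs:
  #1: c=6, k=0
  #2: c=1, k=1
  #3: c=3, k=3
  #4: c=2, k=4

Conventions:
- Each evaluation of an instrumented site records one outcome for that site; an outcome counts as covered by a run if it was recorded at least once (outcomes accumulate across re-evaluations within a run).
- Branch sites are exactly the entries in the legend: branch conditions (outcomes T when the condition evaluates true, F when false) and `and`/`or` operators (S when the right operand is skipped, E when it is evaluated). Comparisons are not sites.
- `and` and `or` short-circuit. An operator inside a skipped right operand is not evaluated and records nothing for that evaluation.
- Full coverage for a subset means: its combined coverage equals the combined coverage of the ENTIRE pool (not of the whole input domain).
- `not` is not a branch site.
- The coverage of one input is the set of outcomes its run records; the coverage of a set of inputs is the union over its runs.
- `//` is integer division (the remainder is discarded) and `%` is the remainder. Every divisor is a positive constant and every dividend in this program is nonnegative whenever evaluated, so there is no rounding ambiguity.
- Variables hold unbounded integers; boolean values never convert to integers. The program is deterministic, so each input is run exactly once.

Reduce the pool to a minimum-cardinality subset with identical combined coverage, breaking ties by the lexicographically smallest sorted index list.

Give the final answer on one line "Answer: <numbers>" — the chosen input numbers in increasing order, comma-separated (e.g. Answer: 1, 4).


test 1 (c=6, k=0) fires B2->E, B1->T, B4->E, B3->F, B5->F; hits B1=T, B2=E, B3=F, B4=E, B5=F
test 2 (c=1, k=1) fires B2->S, B1->F, B4->E, B3->F, B5->T; hits B1=F, B2=S, B3=F, B4=E, B5=T
test 3 (c=3, k=3) fires B2->S, B1->F, B4->E, B3->T; hits B1=F, B2=S, B3=T, B4=E
test 4 (c=2, k=4) fires B2->S, B1->F, B4->E, B3->F, B5->T; hits B1=F, B2=S, B3=F, B4=E, B5=T
the full pool covers 9 outcomes: B1=T, B1=F, B2=S, B2=E, B3=T, B3=F, B4=E, B5=T, B5=F
every size-1 subset falls short of the 9 outcomes (best: 5/9)
every size-2 subset falls short of the 9 outcomes (best: 8/9)
at size 3, {1, 2, 3} reaches all 9 outcomes; every lexicographically earlier size-3 subset fails
Answer: 1, 2, 3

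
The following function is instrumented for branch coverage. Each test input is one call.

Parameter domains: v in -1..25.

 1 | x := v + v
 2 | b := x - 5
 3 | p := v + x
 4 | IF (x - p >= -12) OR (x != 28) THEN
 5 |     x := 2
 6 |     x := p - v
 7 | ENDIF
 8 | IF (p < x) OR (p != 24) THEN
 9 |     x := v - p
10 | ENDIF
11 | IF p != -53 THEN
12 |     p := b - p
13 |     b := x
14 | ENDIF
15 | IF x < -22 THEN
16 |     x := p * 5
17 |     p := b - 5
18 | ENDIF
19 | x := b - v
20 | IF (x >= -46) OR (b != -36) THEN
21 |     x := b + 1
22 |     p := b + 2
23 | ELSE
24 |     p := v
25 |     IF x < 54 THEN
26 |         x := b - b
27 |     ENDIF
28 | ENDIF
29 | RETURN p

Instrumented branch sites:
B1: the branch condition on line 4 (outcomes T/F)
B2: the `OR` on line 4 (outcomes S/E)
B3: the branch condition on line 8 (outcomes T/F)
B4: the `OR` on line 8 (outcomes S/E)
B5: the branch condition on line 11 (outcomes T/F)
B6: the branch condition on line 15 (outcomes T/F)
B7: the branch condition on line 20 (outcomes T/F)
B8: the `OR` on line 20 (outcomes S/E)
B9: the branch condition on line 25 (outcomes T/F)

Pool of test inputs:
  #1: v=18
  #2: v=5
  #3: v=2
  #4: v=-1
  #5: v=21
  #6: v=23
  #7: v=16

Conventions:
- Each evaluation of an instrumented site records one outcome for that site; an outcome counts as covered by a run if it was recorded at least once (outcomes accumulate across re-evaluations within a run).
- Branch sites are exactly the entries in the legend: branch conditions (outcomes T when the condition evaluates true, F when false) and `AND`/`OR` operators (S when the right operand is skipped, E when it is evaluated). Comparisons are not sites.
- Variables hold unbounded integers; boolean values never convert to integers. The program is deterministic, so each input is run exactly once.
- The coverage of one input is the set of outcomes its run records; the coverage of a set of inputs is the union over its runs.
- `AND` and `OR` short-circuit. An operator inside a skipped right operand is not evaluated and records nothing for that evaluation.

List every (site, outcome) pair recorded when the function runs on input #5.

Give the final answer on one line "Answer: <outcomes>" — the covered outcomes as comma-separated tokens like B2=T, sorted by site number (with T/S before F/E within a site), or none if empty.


Running input #5 (v=21), event by event:
  B2->E, B1->T, B4->E, B3->T, B5->T, B6->T, B8->E, B7->T
collecting distinct outcomes: B1=T, B2=E, B3=T, B4=E, B5=T, B6=T, B7=T, B8=E
Answer: B1=T, B2=E, B3=T, B4=E, B5=T, B6=T, B7=T, B8=E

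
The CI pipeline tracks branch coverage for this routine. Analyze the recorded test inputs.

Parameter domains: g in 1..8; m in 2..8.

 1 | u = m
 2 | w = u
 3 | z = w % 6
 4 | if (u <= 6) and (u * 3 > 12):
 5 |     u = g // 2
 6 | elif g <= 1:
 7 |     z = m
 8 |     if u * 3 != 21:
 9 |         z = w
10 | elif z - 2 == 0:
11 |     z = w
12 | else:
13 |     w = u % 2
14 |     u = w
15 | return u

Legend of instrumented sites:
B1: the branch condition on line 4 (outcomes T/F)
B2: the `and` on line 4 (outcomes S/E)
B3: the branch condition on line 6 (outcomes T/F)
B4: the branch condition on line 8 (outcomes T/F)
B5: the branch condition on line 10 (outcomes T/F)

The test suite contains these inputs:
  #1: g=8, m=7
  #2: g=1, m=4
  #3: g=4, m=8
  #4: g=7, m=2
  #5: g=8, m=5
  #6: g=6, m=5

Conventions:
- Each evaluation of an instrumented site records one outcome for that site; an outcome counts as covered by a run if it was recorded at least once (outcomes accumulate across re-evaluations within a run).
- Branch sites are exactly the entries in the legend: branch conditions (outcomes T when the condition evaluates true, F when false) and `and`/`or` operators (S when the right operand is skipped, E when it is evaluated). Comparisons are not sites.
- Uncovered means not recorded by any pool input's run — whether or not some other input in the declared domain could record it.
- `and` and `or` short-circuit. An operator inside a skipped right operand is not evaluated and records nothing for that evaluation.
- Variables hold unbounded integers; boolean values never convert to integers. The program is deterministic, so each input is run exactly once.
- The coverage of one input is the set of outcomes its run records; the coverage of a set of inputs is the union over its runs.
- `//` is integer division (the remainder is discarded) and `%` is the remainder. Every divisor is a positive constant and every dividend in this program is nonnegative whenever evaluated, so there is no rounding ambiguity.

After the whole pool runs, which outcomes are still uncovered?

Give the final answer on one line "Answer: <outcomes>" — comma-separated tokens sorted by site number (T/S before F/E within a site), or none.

test 1 (g=8, m=7) fires B2->S, B1->F, B3->F, B5->F; hits B1=F, B2=S, B3=F, B5=F
test 2 (g=1, m=4) fires B2->E, B1->F, B3->T, B4->T; hits B1=F, B2=E, B3=T, B4=T
test 3 (g=4, m=8) fires B2->S, B1->F, B3->F, B5->T; hits B1=F, B2=S, B3=F, B5=T
test 4 (g=7, m=2) fires B2->E, B1->F, B3->F, B5->T; hits B1=F, B2=E, B3=F, B5=T
test 5 (g=8, m=5) fires B2->E, B1->T; hits B1=T, B2=E
test 6 (g=6, m=5) fires B2->E, B1->T; hits B1=T, B2=E
union over the pool: B1=T, B1=F, B2=S, B2=E, B3=T, B3=F, B4=T, B5=T, B5=F
uncovered (1 of 10): B4=F

Answer: B4=F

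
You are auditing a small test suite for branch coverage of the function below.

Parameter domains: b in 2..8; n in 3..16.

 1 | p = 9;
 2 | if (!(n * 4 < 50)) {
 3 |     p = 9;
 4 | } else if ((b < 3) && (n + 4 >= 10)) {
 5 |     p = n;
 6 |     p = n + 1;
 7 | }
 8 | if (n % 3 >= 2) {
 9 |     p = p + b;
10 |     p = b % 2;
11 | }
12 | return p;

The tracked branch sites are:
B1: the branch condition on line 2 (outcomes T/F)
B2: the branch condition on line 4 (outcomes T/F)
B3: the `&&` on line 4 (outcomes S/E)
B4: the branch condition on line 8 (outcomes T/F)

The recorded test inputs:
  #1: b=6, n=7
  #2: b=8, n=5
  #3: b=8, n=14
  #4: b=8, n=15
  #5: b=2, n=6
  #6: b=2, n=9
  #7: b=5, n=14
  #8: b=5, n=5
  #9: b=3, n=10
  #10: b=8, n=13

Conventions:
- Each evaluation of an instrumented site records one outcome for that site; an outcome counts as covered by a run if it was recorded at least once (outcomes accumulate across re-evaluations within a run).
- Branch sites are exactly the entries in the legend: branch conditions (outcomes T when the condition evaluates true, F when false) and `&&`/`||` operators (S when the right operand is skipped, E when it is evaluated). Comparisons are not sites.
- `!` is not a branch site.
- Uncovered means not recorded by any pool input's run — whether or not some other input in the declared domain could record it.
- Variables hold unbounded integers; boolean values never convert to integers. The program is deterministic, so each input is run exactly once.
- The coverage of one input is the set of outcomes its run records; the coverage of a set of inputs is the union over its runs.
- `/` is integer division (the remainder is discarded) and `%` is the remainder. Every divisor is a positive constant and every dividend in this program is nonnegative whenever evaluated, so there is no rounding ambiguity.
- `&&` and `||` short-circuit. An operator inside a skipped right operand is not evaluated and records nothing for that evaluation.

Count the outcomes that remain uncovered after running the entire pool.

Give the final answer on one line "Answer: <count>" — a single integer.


input #1 (b=6, n=7): events B1->F, B3->S, B2->F, B4->F; covers B1=F, B2=F, B3=S, B4=F
input #2 (b=8, n=5): events B1->F, B3->S, B2->F, B4->T; covers B1=F, B2=F, B3=S, B4=T
input #3 (b=8, n=14): events B1->T, B4->T; covers B1=T, B4=T
input #4 (b=8, n=15): events B1->T, B4->F; covers B1=T, B4=F
input #5 (b=2, n=6): events B1->F, B3->E, B2->T, B4->F; covers B1=F, B2=T, B3=E, B4=F
input #6 (b=2, n=9): events B1->F, B3->E, B2->T, B4->F; covers B1=F, B2=T, B3=E, B4=F
input #7 (b=5, n=14): events B1->T, B4->T; covers B1=T, B4=T
input #8 (b=5, n=5): events B1->F, B3->S, B2->F, B4->T; covers B1=F, B2=F, B3=S, B4=T
input #9 (b=3, n=10): events B1->F, B3->S, B2->F, B4->F; covers B1=F, B2=F, B3=S, B4=F
input #10 (b=8, n=13): events B1->T, B4->F; covers B1=T, B4=F
union over the pool: B1=T, B1=F, B2=T, B2=F, B3=S, B3=E, B4=T, B4=F
uncovered (0 of 8): none
Answer: 0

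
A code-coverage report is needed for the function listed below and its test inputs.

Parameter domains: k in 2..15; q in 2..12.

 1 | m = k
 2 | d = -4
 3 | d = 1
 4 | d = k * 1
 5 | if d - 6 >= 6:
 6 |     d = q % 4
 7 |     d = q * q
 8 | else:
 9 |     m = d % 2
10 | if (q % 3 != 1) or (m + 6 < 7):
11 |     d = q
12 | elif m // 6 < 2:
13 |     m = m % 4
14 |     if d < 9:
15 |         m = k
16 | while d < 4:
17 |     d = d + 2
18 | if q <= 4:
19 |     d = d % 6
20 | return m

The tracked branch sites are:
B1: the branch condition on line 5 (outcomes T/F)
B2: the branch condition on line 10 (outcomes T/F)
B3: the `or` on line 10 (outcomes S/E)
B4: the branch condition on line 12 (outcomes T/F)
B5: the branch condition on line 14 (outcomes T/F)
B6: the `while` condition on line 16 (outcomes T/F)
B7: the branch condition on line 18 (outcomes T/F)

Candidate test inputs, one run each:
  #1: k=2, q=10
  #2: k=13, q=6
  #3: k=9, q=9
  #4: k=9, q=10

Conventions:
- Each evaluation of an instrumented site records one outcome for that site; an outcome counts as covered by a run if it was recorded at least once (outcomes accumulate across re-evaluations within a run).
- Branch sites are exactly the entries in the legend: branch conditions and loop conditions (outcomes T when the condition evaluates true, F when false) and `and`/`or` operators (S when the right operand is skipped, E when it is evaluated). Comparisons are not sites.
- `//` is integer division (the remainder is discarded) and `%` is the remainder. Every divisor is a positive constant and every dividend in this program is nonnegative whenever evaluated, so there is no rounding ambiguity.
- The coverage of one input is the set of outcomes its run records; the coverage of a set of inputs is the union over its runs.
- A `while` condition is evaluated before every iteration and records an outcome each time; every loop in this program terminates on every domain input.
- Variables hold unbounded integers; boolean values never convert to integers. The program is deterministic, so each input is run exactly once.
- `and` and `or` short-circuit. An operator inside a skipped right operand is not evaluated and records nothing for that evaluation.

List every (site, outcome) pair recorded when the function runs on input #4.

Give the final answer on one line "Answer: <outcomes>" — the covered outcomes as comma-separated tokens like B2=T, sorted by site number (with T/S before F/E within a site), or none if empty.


Tracing the run of input #4 (k=9, q=10):
  B1->F, B3->E, B2->F, B4->T, B5->F, B6->F, B7->F
distinct outcomes covered: B1=F, B2=F, B3=E, B4=T, B5=F, B6=F, B7=F
Answer: B1=F, B2=F, B3=E, B4=T, B5=F, B6=F, B7=F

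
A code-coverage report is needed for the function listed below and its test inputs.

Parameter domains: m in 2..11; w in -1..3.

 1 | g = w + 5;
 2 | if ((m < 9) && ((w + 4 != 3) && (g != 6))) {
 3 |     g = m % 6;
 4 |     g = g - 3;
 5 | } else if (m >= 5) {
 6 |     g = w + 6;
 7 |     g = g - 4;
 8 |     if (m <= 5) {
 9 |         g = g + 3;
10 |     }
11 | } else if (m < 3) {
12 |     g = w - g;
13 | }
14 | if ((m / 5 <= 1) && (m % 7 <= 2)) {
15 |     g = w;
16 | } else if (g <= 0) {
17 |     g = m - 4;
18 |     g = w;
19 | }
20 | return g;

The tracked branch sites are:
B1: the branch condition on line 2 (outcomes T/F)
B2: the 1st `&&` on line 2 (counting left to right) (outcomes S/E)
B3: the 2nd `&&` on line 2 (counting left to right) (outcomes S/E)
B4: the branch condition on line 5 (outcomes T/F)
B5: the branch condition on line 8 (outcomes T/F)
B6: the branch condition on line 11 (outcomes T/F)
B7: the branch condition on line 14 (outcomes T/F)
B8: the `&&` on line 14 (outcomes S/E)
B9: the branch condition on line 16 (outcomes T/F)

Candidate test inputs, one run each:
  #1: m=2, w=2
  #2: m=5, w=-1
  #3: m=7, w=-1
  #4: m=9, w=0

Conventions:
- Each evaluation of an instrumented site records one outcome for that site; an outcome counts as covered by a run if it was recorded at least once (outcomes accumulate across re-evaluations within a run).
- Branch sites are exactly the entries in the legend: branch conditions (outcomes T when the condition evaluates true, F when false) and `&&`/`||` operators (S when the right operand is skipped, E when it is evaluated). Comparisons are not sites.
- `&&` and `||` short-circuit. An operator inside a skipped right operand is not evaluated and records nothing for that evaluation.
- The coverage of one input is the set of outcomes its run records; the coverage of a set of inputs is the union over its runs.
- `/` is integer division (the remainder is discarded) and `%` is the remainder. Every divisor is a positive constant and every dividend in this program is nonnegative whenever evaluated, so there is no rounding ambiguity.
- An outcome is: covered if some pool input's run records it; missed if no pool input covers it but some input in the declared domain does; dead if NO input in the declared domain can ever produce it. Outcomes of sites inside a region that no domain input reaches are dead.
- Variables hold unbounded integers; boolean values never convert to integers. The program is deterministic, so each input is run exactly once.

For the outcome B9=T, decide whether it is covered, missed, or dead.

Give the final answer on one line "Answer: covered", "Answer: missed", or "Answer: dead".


no pool input records B9=T
but domain input (m=3, w=0) does record it -> reachable, so missed
Answer: missed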